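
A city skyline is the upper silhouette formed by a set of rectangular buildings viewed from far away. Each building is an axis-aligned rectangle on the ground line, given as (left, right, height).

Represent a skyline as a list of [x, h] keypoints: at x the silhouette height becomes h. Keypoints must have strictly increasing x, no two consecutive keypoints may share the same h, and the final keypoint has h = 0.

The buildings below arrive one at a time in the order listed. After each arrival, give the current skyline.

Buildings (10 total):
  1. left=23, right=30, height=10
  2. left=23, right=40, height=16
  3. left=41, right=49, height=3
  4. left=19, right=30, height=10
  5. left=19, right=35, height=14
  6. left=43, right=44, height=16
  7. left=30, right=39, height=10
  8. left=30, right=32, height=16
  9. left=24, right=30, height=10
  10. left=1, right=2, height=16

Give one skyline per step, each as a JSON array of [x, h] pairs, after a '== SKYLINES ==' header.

== SKYLINES ==
[[23,10],[30,0]]
[[23,16],[40,0]]
[[23,16],[40,0],[41,3],[49,0]]
[[19,10],[23,16],[40,0],[41,3],[49,0]]
[[19,14],[23,16],[40,0],[41,3],[49,0]]
[[19,14],[23,16],[40,0],[41,3],[43,16],[44,3],[49,0]]
[[19,14],[23,16],[40,0],[41,3],[43,16],[44,3],[49,0]]
[[19,14],[23,16],[40,0],[41,3],[43,16],[44,3],[49,0]]
[[19,14],[23,16],[40,0],[41,3],[43,16],[44,3],[49,0]]
[[1,16],[2,0],[19,14],[23,16],[40,0],[41,3],[43,16],[44,3],[49,0]]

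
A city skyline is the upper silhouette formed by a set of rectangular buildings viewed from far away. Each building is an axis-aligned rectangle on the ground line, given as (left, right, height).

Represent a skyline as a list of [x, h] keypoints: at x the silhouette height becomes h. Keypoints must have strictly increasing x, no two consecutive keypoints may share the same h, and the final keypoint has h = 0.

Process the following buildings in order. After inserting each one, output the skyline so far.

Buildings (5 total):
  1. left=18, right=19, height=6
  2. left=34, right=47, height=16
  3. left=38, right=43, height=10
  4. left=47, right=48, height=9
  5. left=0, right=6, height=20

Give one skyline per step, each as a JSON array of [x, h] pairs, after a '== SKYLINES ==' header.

== SKYLINES ==
[[18,6],[19,0]]
[[18,6],[19,0],[34,16],[47,0]]
[[18,6],[19,0],[34,16],[47,0]]
[[18,6],[19,0],[34,16],[47,9],[48,0]]
[[0,20],[6,0],[18,6],[19,0],[34,16],[47,9],[48,0]]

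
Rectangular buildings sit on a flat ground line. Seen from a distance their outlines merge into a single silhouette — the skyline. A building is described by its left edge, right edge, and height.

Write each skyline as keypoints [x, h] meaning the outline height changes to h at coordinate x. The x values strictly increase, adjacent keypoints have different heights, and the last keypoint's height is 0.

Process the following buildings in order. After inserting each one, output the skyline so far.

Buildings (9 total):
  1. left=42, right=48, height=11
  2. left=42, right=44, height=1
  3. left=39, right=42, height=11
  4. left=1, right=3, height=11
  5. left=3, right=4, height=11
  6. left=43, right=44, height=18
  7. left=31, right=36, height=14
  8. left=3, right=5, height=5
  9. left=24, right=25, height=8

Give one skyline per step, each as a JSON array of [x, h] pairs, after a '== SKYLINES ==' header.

== SKYLINES ==
[[42,11],[48,0]]
[[42,11],[48,0]]
[[39,11],[48,0]]
[[1,11],[3,0],[39,11],[48,0]]
[[1,11],[4,0],[39,11],[48,0]]
[[1,11],[4,0],[39,11],[43,18],[44,11],[48,0]]
[[1,11],[4,0],[31,14],[36,0],[39,11],[43,18],[44,11],[48,0]]
[[1,11],[4,5],[5,0],[31,14],[36,0],[39,11],[43,18],[44,11],[48,0]]
[[1,11],[4,5],[5,0],[24,8],[25,0],[31,14],[36,0],[39,11],[43,18],[44,11],[48,0]]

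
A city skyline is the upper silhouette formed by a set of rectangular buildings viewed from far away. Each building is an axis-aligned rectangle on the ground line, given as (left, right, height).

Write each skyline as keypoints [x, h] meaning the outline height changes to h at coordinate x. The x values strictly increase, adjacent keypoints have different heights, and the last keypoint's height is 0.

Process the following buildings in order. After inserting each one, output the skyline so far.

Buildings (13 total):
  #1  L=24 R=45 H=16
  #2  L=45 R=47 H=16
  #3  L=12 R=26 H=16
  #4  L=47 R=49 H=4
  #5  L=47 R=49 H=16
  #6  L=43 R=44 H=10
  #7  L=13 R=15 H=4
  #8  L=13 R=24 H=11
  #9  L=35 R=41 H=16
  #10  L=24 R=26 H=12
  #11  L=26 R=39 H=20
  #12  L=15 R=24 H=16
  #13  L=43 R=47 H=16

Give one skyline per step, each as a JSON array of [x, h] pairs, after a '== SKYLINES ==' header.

== SKYLINES ==
[[24,16],[45,0]]
[[24,16],[47,0]]
[[12,16],[47,0]]
[[12,16],[47,4],[49,0]]
[[12,16],[49,0]]
[[12,16],[49,0]]
[[12,16],[49,0]]
[[12,16],[49,0]]
[[12,16],[49,0]]
[[12,16],[49,0]]
[[12,16],[26,20],[39,16],[49,0]]
[[12,16],[26,20],[39,16],[49,0]]
[[12,16],[26,20],[39,16],[49,0]]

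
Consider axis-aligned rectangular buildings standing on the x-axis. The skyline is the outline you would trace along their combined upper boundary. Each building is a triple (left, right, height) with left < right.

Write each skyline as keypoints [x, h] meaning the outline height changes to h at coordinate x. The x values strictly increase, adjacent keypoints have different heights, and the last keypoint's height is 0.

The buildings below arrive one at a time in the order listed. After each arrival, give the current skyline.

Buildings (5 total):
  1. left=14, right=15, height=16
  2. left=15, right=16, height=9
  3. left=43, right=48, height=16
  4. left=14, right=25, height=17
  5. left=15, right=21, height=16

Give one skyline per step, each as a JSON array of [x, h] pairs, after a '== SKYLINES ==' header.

== SKYLINES ==
[[14,16],[15,0]]
[[14,16],[15,9],[16,0]]
[[14,16],[15,9],[16,0],[43,16],[48,0]]
[[14,17],[25,0],[43,16],[48,0]]
[[14,17],[25,0],[43,16],[48,0]]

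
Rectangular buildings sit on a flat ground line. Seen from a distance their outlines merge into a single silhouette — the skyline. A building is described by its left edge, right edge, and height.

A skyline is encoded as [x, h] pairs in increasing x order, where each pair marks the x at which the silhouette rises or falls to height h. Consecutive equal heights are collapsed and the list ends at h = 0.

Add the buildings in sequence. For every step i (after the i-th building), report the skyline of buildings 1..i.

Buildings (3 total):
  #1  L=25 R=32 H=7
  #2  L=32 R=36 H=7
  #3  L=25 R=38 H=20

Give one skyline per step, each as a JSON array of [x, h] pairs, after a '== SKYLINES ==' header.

== SKYLINES ==
[[25,7],[32,0]]
[[25,7],[36,0]]
[[25,20],[38,0]]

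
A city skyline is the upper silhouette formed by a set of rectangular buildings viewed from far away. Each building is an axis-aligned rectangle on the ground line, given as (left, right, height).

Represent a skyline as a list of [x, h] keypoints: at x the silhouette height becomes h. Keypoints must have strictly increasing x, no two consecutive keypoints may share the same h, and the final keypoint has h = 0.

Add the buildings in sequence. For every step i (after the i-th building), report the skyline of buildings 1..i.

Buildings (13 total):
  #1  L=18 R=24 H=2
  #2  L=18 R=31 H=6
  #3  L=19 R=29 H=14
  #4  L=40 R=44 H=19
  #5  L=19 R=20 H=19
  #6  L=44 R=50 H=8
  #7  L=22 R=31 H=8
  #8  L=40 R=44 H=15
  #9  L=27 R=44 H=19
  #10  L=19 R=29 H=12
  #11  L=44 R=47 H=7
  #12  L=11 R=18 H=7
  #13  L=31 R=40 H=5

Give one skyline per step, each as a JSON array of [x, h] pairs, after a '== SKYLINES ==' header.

== SKYLINES ==
[[18,2],[24,0]]
[[18,6],[31,0]]
[[18,6],[19,14],[29,6],[31,0]]
[[18,6],[19,14],[29,6],[31,0],[40,19],[44,0]]
[[18,6],[19,19],[20,14],[29,6],[31,0],[40,19],[44,0]]
[[18,6],[19,19],[20,14],[29,6],[31,0],[40,19],[44,8],[50,0]]
[[18,6],[19,19],[20,14],[29,8],[31,0],[40,19],[44,8],[50,0]]
[[18,6],[19,19],[20,14],[29,8],[31,0],[40,19],[44,8],[50,0]]
[[18,6],[19,19],[20,14],[27,19],[44,8],[50,0]]
[[18,6],[19,19],[20,14],[27,19],[44,8],[50,0]]
[[18,6],[19,19],[20,14],[27,19],[44,8],[50,0]]
[[11,7],[18,6],[19,19],[20,14],[27,19],[44,8],[50,0]]
[[11,7],[18,6],[19,19],[20,14],[27,19],[44,8],[50,0]]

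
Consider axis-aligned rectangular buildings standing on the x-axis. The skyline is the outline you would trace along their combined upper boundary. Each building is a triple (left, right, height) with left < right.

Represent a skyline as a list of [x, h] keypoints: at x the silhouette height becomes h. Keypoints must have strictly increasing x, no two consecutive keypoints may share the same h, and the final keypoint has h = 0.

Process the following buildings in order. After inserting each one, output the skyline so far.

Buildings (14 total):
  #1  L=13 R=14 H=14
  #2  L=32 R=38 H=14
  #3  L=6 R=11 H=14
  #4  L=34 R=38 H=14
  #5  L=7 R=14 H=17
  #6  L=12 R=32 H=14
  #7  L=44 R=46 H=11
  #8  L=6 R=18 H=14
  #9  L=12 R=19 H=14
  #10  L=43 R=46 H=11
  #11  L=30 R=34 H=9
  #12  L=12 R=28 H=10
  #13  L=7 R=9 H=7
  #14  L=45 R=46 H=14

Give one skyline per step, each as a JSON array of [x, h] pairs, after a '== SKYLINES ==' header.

== SKYLINES ==
[[13,14],[14,0]]
[[13,14],[14,0],[32,14],[38,0]]
[[6,14],[11,0],[13,14],[14,0],[32,14],[38,0]]
[[6,14],[11,0],[13,14],[14,0],[32,14],[38,0]]
[[6,14],[7,17],[14,0],[32,14],[38,0]]
[[6,14],[7,17],[14,14],[38,0]]
[[6,14],[7,17],[14,14],[38,0],[44,11],[46,0]]
[[6,14],[7,17],[14,14],[38,0],[44,11],[46,0]]
[[6,14],[7,17],[14,14],[38,0],[44,11],[46,0]]
[[6,14],[7,17],[14,14],[38,0],[43,11],[46,0]]
[[6,14],[7,17],[14,14],[38,0],[43,11],[46,0]]
[[6,14],[7,17],[14,14],[38,0],[43,11],[46,0]]
[[6,14],[7,17],[14,14],[38,0],[43,11],[46,0]]
[[6,14],[7,17],[14,14],[38,0],[43,11],[45,14],[46,0]]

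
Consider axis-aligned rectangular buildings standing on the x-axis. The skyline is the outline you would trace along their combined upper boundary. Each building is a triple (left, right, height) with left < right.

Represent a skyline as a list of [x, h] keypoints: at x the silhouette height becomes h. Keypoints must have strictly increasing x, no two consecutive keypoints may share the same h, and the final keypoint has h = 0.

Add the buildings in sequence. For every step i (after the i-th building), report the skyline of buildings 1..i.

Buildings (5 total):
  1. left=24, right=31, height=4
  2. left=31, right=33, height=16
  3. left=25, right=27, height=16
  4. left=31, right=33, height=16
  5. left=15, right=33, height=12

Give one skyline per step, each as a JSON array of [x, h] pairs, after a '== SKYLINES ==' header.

== SKYLINES ==
[[24,4],[31,0]]
[[24,4],[31,16],[33,0]]
[[24,4],[25,16],[27,4],[31,16],[33,0]]
[[24,4],[25,16],[27,4],[31,16],[33,0]]
[[15,12],[25,16],[27,12],[31,16],[33,0]]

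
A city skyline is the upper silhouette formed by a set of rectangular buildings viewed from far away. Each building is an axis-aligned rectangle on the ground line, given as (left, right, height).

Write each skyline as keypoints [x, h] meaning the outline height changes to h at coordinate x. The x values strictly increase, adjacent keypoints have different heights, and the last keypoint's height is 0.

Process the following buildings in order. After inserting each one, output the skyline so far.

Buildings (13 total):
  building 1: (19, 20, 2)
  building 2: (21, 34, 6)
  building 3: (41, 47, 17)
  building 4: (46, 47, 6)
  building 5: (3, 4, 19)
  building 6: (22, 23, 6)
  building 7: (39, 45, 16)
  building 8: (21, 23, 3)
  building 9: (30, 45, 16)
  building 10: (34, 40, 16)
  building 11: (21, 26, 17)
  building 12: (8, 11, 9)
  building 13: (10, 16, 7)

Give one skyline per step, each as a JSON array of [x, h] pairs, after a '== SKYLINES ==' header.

== SKYLINES ==
[[19,2],[20,0]]
[[19,2],[20,0],[21,6],[34,0]]
[[19,2],[20,0],[21,6],[34,0],[41,17],[47,0]]
[[19,2],[20,0],[21,6],[34,0],[41,17],[47,0]]
[[3,19],[4,0],[19,2],[20,0],[21,6],[34,0],[41,17],[47,0]]
[[3,19],[4,0],[19,2],[20,0],[21,6],[34,0],[41,17],[47,0]]
[[3,19],[4,0],[19,2],[20,0],[21,6],[34,0],[39,16],[41,17],[47,0]]
[[3,19],[4,0],[19,2],[20,0],[21,6],[34,0],[39,16],[41,17],[47,0]]
[[3,19],[4,0],[19,2],[20,0],[21,6],[30,16],[41,17],[47,0]]
[[3,19],[4,0],[19,2],[20,0],[21,6],[30,16],[41,17],[47,0]]
[[3,19],[4,0],[19,2],[20,0],[21,17],[26,6],[30,16],[41,17],[47,0]]
[[3,19],[4,0],[8,9],[11,0],[19,2],[20,0],[21,17],[26,6],[30,16],[41,17],[47,0]]
[[3,19],[4,0],[8,9],[11,7],[16,0],[19,2],[20,0],[21,17],[26,6],[30,16],[41,17],[47,0]]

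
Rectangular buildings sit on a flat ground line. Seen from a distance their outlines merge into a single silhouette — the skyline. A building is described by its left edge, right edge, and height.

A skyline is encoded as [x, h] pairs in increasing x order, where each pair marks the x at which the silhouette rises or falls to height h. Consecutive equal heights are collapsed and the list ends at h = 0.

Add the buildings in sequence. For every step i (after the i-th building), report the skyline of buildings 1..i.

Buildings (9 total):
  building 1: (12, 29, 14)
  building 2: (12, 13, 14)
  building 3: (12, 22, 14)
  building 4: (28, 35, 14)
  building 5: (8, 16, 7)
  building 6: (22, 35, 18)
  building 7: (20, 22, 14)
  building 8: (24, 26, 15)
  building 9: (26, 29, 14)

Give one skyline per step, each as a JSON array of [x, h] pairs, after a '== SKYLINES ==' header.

== SKYLINES ==
[[12,14],[29,0]]
[[12,14],[29,0]]
[[12,14],[29,0]]
[[12,14],[35,0]]
[[8,7],[12,14],[35,0]]
[[8,7],[12,14],[22,18],[35,0]]
[[8,7],[12,14],[22,18],[35,0]]
[[8,7],[12,14],[22,18],[35,0]]
[[8,7],[12,14],[22,18],[35,0]]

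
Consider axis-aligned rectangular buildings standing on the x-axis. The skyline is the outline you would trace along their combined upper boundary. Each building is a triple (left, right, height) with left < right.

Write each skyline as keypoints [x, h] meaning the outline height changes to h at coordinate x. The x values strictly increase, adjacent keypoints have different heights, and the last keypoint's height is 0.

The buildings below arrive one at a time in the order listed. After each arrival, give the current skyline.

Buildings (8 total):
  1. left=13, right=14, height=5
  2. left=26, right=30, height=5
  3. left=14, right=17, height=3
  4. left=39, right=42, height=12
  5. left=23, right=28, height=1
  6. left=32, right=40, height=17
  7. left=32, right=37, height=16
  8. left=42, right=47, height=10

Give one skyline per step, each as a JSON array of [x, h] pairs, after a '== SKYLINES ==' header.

== SKYLINES ==
[[13,5],[14,0]]
[[13,5],[14,0],[26,5],[30,0]]
[[13,5],[14,3],[17,0],[26,5],[30,0]]
[[13,5],[14,3],[17,0],[26,5],[30,0],[39,12],[42,0]]
[[13,5],[14,3],[17,0],[23,1],[26,5],[30,0],[39,12],[42,0]]
[[13,5],[14,3],[17,0],[23,1],[26,5],[30,0],[32,17],[40,12],[42,0]]
[[13,5],[14,3],[17,0],[23,1],[26,5],[30,0],[32,17],[40,12],[42,0]]
[[13,5],[14,3],[17,0],[23,1],[26,5],[30,0],[32,17],[40,12],[42,10],[47,0]]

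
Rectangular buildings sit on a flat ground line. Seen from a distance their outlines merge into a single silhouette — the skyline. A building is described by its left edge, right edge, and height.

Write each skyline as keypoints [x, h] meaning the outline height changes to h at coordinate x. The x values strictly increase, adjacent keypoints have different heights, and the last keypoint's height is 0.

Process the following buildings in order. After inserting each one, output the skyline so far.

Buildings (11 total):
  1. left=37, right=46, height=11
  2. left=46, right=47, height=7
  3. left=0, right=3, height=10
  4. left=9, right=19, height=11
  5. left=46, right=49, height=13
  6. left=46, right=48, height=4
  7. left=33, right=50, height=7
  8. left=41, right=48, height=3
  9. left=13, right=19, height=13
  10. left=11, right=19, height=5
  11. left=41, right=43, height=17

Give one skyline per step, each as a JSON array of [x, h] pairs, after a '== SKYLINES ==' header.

== SKYLINES ==
[[37,11],[46,0]]
[[37,11],[46,7],[47,0]]
[[0,10],[3,0],[37,11],[46,7],[47,0]]
[[0,10],[3,0],[9,11],[19,0],[37,11],[46,7],[47,0]]
[[0,10],[3,0],[9,11],[19,0],[37,11],[46,13],[49,0]]
[[0,10],[3,0],[9,11],[19,0],[37,11],[46,13],[49,0]]
[[0,10],[3,0],[9,11],[19,0],[33,7],[37,11],[46,13],[49,7],[50,0]]
[[0,10],[3,0],[9,11],[19,0],[33,7],[37,11],[46,13],[49,7],[50,0]]
[[0,10],[3,0],[9,11],[13,13],[19,0],[33,7],[37,11],[46,13],[49,7],[50,0]]
[[0,10],[3,0],[9,11],[13,13],[19,0],[33,7],[37,11],[46,13],[49,7],[50,0]]
[[0,10],[3,0],[9,11],[13,13],[19,0],[33,7],[37,11],[41,17],[43,11],[46,13],[49,7],[50,0]]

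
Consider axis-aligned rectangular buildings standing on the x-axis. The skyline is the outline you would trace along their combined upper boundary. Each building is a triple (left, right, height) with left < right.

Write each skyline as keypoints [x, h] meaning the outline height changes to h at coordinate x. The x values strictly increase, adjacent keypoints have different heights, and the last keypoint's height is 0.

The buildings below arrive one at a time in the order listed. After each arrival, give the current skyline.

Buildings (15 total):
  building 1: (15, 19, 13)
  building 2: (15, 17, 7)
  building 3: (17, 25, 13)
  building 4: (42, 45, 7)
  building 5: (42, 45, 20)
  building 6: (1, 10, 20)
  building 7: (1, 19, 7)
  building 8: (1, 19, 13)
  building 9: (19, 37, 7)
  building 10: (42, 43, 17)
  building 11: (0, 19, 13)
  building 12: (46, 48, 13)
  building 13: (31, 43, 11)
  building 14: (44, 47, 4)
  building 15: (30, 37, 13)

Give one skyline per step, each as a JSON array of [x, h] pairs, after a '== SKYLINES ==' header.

== SKYLINES ==
[[15,13],[19,0]]
[[15,13],[19,0]]
[[15,13],[25,0]]
[[15,13],[25,0],[42,7],[45,0]]
[[15,13],[25,0],[42,20],[45,0]]
[[1,20],[10,0],[15,13],[25,0],[42,20],[45,0]]
[[1,20],[10,7],[15,13],[25,0],[42,20],[45,0]]
[[1,20],[10,13],[25,0],[42,20],[45,0]]
[[1,20],[10,13],[25,7],[37,0],[42,20],[45,0]]
[[1,20],[10,13],[25,7],[37,0],[42,20],[45,0]]
[[0,13],[1,20],[10,13],[25,7],[37,0],[42,20],[45,0]]
[[0,13],[1,20],[10,13],[25,7],[37,0],[42,20],[45,0],[46,13],[48,0]]
[[0,13],[1,20],[10,13],[25,7],[31,11],[42,20],[45,0],[46,13],[48,0]]
[[0,13],[1,20],[10,13],[25,7],[31,11],[42,20],[45,4],[46,13],[48,0]]
[[0,13],[1,20],[10,13],[25,7],[30,13],[37,11],[42,20],[45,4],[46,13],[48,0]]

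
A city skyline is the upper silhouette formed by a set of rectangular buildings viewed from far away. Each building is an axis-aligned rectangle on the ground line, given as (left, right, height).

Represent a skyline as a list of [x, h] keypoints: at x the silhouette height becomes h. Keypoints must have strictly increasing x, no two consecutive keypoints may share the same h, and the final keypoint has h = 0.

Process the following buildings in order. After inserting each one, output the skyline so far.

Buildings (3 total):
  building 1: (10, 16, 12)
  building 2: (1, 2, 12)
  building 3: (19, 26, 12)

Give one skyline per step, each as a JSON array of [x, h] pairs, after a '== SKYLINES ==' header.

== SKYLINES ==
[[10,12],[16,0]]
[[1,12],[2,0],[10,12],[16,0]]
[[1,12],[2,0],[10,12],[16,0],[19,12],[26,0]]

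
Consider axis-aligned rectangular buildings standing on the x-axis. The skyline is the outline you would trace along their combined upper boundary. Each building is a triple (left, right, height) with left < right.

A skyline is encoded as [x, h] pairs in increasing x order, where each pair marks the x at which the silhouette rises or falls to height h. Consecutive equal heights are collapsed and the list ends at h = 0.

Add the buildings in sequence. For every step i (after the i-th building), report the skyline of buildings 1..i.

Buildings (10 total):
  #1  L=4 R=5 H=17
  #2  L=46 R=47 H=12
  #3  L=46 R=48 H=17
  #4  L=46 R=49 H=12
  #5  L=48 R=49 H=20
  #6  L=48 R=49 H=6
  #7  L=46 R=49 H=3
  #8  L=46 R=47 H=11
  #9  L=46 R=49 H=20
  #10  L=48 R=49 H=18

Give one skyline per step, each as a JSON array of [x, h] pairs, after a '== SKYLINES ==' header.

== SKYLINES ==
[[4,17],[5,0]]
[[4,17],[5,0],[46,12],[47,0]]
[[4,17],[5,0],[46,17],[48,0]]
[[4,17],[5,0],[46,17],[48,12],[49,0]]
[[4,17],[5,0],[46,17],[48,20],[49,0]]
[[4,17],[5,0],[46,17],[48,20],[49,0]]
[[4,17],[5,0],[46,17],[48,20],[49,0]]
[[4,17],[5,0],[46,17],[48,20],[49,0]]
[[4,17],[5,0],[46,20],[49,0]]
[[4,17],[5,0],[46,20],[49,0]]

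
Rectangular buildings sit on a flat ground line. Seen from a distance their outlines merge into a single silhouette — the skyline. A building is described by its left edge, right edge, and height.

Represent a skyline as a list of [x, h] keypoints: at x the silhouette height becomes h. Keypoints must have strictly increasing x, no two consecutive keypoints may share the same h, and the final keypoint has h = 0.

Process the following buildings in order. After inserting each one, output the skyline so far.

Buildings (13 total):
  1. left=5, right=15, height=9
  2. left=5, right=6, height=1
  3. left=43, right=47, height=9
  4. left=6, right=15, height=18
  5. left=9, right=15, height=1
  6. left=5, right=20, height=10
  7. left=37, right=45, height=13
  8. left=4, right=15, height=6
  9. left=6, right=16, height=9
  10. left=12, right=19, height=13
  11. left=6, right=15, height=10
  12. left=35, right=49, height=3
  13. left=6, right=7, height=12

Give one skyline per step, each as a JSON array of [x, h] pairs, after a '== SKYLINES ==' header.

== SKYLINES ==
[[5,9],[15,0]]
[[5,9],[15,0]]
[[5,9],[15,0],[43,9],[47,0]]
[[5,9],[6,18],[15,0],[43,9],[47,0]]
[[5,9],[6,18],[15,0],[43,9],[47,0]]
[[5,10],[6,18],[15,10],[20,0],[43,9],[47,0]]
[[5,10],[6,18],[15,10],[20,0],[37,13],[45,9],[47,0]]
[[4,6],[5,10],[6,18],[15,10],[20,0],[37,13],[45,9],[47,0]]
[[4,6],[5,10],[6,18],[15,10],[20,0],[37,13],[45,9],[47,0]]
[[4,6],[5,10],[6,18],[15,13],[19,10],[20,0],[37,13],[45,9],[47,0]]
[[4,6],[5,10],[6,18],[15,13],[19,10],[20,0],[37,13],[45,9],[47,0]]
[[4,6],[5,10],[6,18],[15,13],[19,10],[20,0],[35,3],[37,13],[45,9],[47,3],[49,0]]
[[4,6],[5,10],[6,18],[15,13],[19,10],[20,0],[35,3],[37,13],[45,9],[47,3],[49,0]]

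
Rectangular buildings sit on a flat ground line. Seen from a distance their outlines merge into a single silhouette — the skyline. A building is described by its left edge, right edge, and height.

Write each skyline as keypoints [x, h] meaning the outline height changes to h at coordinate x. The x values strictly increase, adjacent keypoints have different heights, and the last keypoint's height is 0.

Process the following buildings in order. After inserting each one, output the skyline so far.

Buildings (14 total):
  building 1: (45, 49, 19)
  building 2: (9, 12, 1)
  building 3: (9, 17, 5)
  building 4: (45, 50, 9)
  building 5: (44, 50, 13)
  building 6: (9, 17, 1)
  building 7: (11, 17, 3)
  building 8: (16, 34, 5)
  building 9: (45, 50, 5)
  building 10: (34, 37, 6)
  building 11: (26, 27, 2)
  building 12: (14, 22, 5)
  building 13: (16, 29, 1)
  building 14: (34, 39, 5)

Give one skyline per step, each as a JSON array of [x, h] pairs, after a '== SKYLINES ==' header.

== SKYLINES ==
[[45,19],[49,0]]
[[9,1],[12,0],[45,19],[49,0]]
[[9,5],[17,0],[45,19],[49,0]]
[[9,5],[17,0],[45,19],[49,9],[50,0]]
[[9,5],[17,0],[44,13],[45,19],[49,13],[50,0]]
[[9,5],[17,0],[44,13],[45,19],[49,13],[50,0]]
[[9,5],[17,0],[44,13],[45,19],[49,13],[50,0]]
[[9,5],[34,0],[44,13],[45,19],[49,13],[50,0]]
[[9,5],[34,0],[44,13],[45,19],[49,13],[50,0]]
[[9,5],[34,6],[37,0],[44,13],[45,19],[49,13],[50,0]]
[[9,5],[34,6],[37,0],[44,13],[45,19],[49,13],[50,0]]
[[9,5],[34,6],[37,0],[44,13],[45,19],[49,13],[50,0]]
[[9,5],[34,6],[37,0],[44,13],[45,19],[49,13],[50,0]]
[[9,5],[34,6],[37,5],[39,0],[44,13],[45,19],[49,13],[50,0]]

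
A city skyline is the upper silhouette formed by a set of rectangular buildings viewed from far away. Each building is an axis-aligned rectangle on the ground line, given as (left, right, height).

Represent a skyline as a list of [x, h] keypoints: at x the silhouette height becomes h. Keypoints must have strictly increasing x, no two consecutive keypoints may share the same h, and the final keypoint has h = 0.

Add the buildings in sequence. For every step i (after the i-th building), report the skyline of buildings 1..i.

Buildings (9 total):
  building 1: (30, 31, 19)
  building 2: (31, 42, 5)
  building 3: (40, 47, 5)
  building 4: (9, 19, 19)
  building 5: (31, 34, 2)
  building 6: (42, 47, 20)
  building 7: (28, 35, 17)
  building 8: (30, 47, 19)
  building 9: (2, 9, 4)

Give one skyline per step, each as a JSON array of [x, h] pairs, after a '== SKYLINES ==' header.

== SKYLINES ==
[[30,19],[31,0]]
[[30,19],[31,5],[42,0]]
[[30,19],[31,5],[47,0]]
[[9,19],[19,0],[30,19],[31,5],[47,0]]
[[9,19],[19,0],[30,19],[31,5],[47,0]]
[[9,19],[19,0],[30,19],[31,5],[42,20],[47,0]]
[[9,19],[19,0],[28,17],[30,19],[31,17],[35,5],[42,20],[47,0]]
[[9,19],[19,0],[28,17],[30,19],[42,20],[47,0]]
[[2,4],[9,19],[19,0],[28,17],[30,19],[42,20],[47,0]]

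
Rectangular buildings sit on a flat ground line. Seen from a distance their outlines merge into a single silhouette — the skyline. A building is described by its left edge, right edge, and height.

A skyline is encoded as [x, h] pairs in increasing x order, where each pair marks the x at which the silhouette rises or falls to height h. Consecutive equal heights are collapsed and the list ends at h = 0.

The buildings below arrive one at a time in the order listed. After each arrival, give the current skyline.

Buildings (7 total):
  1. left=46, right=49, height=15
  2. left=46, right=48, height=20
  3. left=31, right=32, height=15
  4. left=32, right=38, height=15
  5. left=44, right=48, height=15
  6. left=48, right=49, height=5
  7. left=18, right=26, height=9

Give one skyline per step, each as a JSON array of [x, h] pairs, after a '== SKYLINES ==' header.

== SKYLINES ==
[[46,15],[49,0]]
[[46,20],[48,15],[49,0]]
[[31,15],[32,0],[46,20],[48,15],[49,0]]
[[31,15],[38,0],[46,20],[48,15],[49,0]]
[[31,15],[38,0],[44,15],[46,20],[48,15],[49,0]]
[[31,15],[38,0],[44,15],[46,20],[48,15],[49,0]]
[[18,9],[26,0],[31,15],[38,0],[44,15],[46,20],[48,15],[49,0]]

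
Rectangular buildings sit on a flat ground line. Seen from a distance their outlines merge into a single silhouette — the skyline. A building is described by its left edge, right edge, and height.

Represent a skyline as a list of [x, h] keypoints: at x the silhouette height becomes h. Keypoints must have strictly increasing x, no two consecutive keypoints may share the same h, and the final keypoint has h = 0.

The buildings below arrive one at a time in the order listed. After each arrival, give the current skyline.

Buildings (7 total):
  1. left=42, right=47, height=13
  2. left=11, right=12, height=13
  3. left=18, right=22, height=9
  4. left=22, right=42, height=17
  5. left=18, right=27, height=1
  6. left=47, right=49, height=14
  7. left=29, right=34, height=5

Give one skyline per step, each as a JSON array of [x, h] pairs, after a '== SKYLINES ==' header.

== SKYLINES ==
[[42,13],[47,0]]
[[11,13],[12,0],[42,13],[47,0]]
[[11,13],[12,0],[18,9],[22,0],[42,13],[47,0]]
[[11,13],[12,0],[18,9],[22,17],[42,13],[47,0]]
[[11,13],[12,0],[18,9],[22,17],[42,13],[47,0]]
[[11,13],[12,0],[18,9],[22,17],[42,13],[47,14],[49,0]]
[[11,13],[12,0],[18,9],[22,17],[42,13],[47,14],[49,0]]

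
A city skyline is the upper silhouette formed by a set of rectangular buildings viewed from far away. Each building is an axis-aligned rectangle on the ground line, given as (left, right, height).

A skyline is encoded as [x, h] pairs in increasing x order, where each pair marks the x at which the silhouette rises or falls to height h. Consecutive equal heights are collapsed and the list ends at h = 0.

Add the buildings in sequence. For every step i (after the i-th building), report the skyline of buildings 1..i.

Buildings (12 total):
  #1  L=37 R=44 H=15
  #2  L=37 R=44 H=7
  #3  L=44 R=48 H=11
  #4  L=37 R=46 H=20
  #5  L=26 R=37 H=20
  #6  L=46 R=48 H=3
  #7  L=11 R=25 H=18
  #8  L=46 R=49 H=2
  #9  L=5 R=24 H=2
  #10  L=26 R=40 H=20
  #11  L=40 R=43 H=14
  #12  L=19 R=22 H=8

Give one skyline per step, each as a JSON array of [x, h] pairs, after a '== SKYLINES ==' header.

== SKYLINES ==
[[37,15],[44,0]]
[[37,15],[44,0]]
[[37,15],[44,11],[48,0]]
[[37,20],[46,11],[48,0]]
[[26,20],[46,11],[48,0]]
[[26,20],[46,11],[48,0]]
[[11,18],[25,0],[26,20],[46,11],[48,0]]
[[11,18],[25,0],[26,20],[46,11],[48,2],[49,0]]
[[5,2],[11,18],[25,0],[26,20],[46,11],[48,2],[49,0]]
[[5,2],[11,18],[25,0],[26,20],[46,11],[48,2],[49,0]]
[[5,2],[11,18],[25,0],[26,20],[46,11],[48,2],[49,0]]
[[5,2],[11,18],[25,0],[26,20],[46,11],[48,2],[49,0]]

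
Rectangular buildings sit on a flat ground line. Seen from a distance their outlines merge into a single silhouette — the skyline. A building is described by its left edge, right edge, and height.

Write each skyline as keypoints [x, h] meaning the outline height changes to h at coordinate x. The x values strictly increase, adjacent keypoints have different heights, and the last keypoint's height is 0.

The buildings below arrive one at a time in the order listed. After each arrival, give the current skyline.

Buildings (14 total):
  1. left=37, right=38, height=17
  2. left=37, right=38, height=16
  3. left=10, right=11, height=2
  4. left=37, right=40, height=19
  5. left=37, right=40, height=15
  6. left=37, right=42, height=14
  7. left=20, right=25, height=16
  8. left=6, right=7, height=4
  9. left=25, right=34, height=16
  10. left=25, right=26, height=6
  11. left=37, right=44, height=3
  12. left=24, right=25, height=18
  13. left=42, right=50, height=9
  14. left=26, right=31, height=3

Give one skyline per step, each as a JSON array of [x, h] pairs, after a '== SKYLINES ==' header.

== SKYLINES ==
[[37,17],[38,0]]
[[37,17],[38,0]]
[[10,2],[11,0],[37,17],[38,0]]
[[10,2],[11,0],[37,19],[40,0]]
[[10,2],[11,0],[37,19],[40,0]]
[[10,2],[11,0],[37,19],[40,14],[42,0]]
[[10,2],[11,0],[20,16],[25,0],[37,19],[40,14],[42,0]]
[[6,4],[7,0],[10,2],[11,0],[20,16],[25,0],[37,19],[40,14],[42,0]]
[[6,4],[7,0],[10,2],[11,0],[20,16],[34,0],[37,19],[40,14],[42,0]]
[[6,4],[7,0],[10,2],[11,0],[20,16],[34,0],[37,19],[40,14],[42,0]]
[[6,4],[7,0],[10,2],[11,0],[20,16],[34,0],[37,19],[40,14],[42,3],[44,0]]
[[6,4],[7,0],[10,2],[11,0],[20,16],[24,18],[25,16],[34,0],[37,19],[40,14],[42,3],[44,0]]
[[6,4],[7,0],[10,2],[11,0],[20,16],[24,18],[25,16],[34,0],[37,19],[40,14],[42,9],[50,0]]
[[6,4],[7,0],[10,2],[11,0],[20,16],[24,18],[25,16],[34,0],[37,19],[40,14],[42,9],[50,0]]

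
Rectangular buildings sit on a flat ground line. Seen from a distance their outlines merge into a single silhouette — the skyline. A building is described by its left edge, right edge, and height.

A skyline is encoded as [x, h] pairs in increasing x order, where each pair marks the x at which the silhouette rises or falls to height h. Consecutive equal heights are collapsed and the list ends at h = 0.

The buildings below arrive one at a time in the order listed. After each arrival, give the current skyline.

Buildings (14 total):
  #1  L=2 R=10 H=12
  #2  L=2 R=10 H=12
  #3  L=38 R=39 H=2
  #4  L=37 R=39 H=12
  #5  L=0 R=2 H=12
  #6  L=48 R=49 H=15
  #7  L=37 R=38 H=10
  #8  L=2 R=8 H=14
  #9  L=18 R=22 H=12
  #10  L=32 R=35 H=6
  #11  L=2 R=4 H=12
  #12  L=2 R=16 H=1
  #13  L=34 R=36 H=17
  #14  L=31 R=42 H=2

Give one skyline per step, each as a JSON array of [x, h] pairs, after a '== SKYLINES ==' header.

== SKYLINES ==
[[2,12],[10,0]]
[[2,12],[10,0]]
[[2,12],[10,0],[38,2],[39,0]]
[[2,12],[10,0],[37,12],[39,0]]
[[0,12],[10,0],[37,12],[39,0]]
[[0,12],[10,0],[37,12],[39,0],[48,15],[49,0]]
[[0,12],[10,0],[37,12],[39,0],[48,15],[49,0]]
[[0,12],[2,14],[8,12],[10,0],[37,12],[39,0],[48,15],[49,0]]
[[0,12],[2,14],[8,12],[10,0],[18,12],[22,0],[37,12],[39,0],[48,15],[49,0]]
[[0,12],[2,14],[8,12],[10,0],[18,12],[22,0],[32,6],[35,0],[37,12],[39,0],[48,15],[49,0]]
[[0,12],[2,14],[8,12],[10,0],[18,12],[22,0],[32,6],[35,0],[37,12],[39,0],[48,15],[49,0]]
[[0,12],[2,14],[8,12],[10,1],[16,0],[18,12],[22,0],[32,6],[35,0],[37,12],[39,0],[48,15],[49,0]]
[[0,12],[2,14],[8,12],[10,1],[16,0],[18,12],[22,0],[32,6],[34,17],[36,0],[37,12],[39,0],[48,15],[49,0]]
[[0,12],[2,14],[8,12],[10,1],[16,0],[18,12],[22,0],[31,2],[32,6],[34,17],[36,2],[37,12],[39,2],[42,0],[48,15],[49,0]]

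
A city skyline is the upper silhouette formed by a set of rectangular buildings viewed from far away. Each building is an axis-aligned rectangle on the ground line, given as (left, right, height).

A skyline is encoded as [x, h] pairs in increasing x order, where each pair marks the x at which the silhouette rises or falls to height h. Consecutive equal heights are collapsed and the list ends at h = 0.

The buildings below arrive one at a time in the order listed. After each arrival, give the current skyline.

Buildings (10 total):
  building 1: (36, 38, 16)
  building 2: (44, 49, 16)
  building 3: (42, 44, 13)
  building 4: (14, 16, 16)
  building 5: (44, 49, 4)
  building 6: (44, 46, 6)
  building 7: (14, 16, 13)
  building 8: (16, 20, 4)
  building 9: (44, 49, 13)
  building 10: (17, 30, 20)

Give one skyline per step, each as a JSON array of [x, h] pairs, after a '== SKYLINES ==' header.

== SKYLINES ==
[[36,16],[38,0]]
[[36,16],[38,0],[44,16],[49,0]]
[[36,16],[38,0],[42,13],[44,16],[49,0]]
[[14,16],[16,0],[36,16],[38,0],[42,13],[44,16],[49,0]]
[[14,16],[16,0],[36,16],[38,0],[42,13],[44,16],[49,0]]
[[14,16],[16,0],[36,16],[38,0],[42,13],[44,16],[49,0]]
[[14,16],[16,0],[36,16],[38,0],[42,13],[44,16],[49,0]]
[[14,16],[16,4],[20,0],[36,16],[38,0],[42,13],[44,16],[49,0]]
[[14,16],[16,4],[20,0],[36,16],[38,0],[42,13],[44,16],[49,0]]
[[14,16],[16,4],[17,20],[30,0],[36,16],[38,0],[42,13],[44,16],[49,0]]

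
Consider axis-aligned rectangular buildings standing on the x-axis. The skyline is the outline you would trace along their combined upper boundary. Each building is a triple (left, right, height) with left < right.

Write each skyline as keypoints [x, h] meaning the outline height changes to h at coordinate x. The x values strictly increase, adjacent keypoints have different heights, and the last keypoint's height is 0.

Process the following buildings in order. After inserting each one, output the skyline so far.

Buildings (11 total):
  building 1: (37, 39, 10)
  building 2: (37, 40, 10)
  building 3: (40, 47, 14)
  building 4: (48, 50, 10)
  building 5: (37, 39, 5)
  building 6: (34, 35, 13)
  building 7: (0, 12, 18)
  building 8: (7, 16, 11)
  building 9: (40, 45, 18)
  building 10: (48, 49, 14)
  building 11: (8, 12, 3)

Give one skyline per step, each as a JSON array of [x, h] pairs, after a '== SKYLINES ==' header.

== SKYLINES ==
[[37,10],[39,0]]
[[37,10],[40,0]]
[[37,10],[40,14],[47,0]]
[[37,10],[40,14],[47,0],[48,10],[50,0]]
[[37,10],[40,14],[47,0],[48,10],[50,0]]
[[34,13],[35,0],[37,10],[40,14],[47,0],[48,10],[50,0]]
[[0,18],[12,0],[34,13],[35,0],[37,10],[40,14],[47,0],[48,10],[50,0]]
[[0,18],[12,11],[16,0],[34,13],[35,0],[37,10],[40,14],[47,0],[48,10],[50,0]]
[[0,18],[12,11],[16,0],[34,13],[35,0],[37,10],[40,18],[45,14],[47,0],[48,10],[50,0]]
[[0,18],[12,11],[16,0],[34,13],[35,0],[37,10],[40,18],[45,14],[47,0],[48,14],[49,10],[50,0]]
[[0,18],[12,11],[16,0],[34,13],[35,0],[37,10],[40,18],[45,14],[47,0],[48,14],[49,10],[50,0]]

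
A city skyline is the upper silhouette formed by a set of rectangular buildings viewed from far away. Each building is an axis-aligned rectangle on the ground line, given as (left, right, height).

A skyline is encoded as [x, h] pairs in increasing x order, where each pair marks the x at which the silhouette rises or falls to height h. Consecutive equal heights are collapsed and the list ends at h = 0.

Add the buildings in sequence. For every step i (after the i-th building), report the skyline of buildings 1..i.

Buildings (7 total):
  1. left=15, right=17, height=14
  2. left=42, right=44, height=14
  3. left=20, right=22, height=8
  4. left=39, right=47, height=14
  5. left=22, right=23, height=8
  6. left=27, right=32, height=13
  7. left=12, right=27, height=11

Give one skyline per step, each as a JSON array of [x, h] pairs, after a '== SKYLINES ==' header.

== SKYLINES ==
[[15,14],[17,0]]
[[15,14],[17,0],[42,14],[44,0]]
[[15,14],[17,0],[20,8],[22,0],[42,14],[44,0]]
[[15,14],[17,0],[20,8],[22,0],[39,14],[47,0]]
[[15,14],[17,0],[20,8],[23,0],[39,14],[47,0]]
[[15,14],[17,0],[20,8],[23,0],[27,13],[32,0],[39,14],[47,0]]
[[12,11],[15,14],[17,11],[27,13],[32,0],[39,14],[47,0]]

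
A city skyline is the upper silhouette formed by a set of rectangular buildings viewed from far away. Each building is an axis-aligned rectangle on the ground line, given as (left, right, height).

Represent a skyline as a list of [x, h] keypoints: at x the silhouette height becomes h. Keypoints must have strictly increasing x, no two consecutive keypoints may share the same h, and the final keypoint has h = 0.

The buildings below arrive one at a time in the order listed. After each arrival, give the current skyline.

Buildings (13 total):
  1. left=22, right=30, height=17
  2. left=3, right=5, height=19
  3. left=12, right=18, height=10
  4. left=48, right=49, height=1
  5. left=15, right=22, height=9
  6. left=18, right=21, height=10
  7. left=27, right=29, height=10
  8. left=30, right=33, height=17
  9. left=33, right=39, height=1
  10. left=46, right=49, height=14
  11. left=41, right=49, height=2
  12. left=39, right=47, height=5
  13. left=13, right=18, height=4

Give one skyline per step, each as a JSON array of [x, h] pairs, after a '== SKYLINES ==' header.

== SKYLINES ==
[[22,17],[30,0]]
[[3,19],[5,0],[22,17],[30,0]]
[[3,19],[5,0],[12,10],[18,0],[22,17],[30,0]]
[[3,19],[5,0],[12,10],[18,0],[22,17],[30,0],[48,1],[49,0]]
[[3,19],[5,0],[12,10],[18,9],[22,17],[30,0],[48,1],[49,0]]
[[3,19],[5,0],[12,10],[21,9],[22,17],[30,0],[48,1],[49,0]]
[[3,19],[5,0],[12,10],[21,9],[22,17],[30,0],[48,1],[49,0]]
[[3,19],[5,0],[12,10],[21,9],[22,17],[33,0],[48,1],[49,0]]
[[3,19],[5,0],[12,10],[21,9],[22,17],[33,1],[39,0],[48,1],[49,0]]
[[3,19],[5,0],[12,10],[21,9],[22,17],[33,1],[39,0],[46,14],[49,0]]
[[3,19],[5,0],[12,10],[21,9],[22,17],[33,1],[39,0],[41,2],[46,14],[49,0]]
[[3,19],[5,0],[12,10],[21,9],[22,17],[33,1],[39,5],[46,14],[49,0]]
[[3,19],[5,0],[12,10],[21,9],[22,17],[33,1],[39,5],[46,14],[49,0]]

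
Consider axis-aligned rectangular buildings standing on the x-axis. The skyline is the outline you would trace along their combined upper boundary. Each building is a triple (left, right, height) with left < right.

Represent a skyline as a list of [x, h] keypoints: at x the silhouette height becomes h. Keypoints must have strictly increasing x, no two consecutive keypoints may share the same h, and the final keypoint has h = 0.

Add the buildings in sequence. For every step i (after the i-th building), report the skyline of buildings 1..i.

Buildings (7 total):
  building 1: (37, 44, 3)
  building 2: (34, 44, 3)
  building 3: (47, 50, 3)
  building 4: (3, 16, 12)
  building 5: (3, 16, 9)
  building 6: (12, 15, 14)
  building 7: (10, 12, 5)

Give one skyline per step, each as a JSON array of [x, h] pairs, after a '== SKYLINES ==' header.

== SKYLINES ==
[[37,3],[44,0]]
[[34,3],[44,0]]
[[34,3],[44,0],[47,3],[50,0]]
[[3,12],[16,0],[34,3],[44,0],[47,3],[50,0]]
[[3,12],[16,0],[34,3],[44,0],[47,3],[50,0]]
[[3,12],[12,14],[15,12],[16,0],[34,3],[44,0],[47,3],[50,0]]
[[3,12],[12,14],[15,12],[16,0],[34,3],[44,0],[47,3],[50,0]]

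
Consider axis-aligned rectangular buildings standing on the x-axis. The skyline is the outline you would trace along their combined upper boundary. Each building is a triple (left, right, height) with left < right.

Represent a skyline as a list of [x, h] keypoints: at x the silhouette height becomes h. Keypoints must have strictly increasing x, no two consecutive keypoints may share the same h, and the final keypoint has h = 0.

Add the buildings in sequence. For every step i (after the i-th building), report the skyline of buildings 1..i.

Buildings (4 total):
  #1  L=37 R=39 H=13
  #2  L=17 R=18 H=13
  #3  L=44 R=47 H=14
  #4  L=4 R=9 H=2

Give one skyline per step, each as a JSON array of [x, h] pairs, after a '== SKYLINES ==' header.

== SKYLINES ==
[[37,13],[39,0]]
[[17,13],[18,0],[37,13],[39,0]]
[[17,13],[18,0],[37,13],[39,0],[44,14],[47,0]]
[[4,2],[9,0],[17,13],[18,0],[37,13],[39,0],[44,14],[47,0]]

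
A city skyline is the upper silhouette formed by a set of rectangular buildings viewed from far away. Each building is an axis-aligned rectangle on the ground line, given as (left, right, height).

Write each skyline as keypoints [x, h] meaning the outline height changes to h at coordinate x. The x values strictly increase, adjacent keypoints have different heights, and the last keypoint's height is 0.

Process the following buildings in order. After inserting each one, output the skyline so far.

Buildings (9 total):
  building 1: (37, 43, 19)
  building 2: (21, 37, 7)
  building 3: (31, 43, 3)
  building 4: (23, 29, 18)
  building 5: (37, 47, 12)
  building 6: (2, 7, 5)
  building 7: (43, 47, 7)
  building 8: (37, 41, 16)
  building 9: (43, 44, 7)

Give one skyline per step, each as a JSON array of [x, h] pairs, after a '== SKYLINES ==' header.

== SKYLINES ==
[[37,19],[43,0]]
[[21,7],[37,19],[43,0]]
[[21,7],[37,19],[43,0]]
[[21,7],[23,18],[29,7],[37,19],[43,0]]
[[21,7],[23,18],[29,7],[37,19],[43,12],[47,0]]
[[2,5],[7,0],[21,7],[23,18],[29,7],[37,19],[43,12],[47,0]]
[[2,5],[7,0],[21,7],[23,18],[29,7],[37,19],[43,12],[47,0]]
[[2,5],[7,0],[21,7],[23,18],[29,7],[37,19],[43,12],[47,0]]
[[2,5],[7,0],[21,7],[23,18],[29,7],[37,19],[43,12],[47,0]]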